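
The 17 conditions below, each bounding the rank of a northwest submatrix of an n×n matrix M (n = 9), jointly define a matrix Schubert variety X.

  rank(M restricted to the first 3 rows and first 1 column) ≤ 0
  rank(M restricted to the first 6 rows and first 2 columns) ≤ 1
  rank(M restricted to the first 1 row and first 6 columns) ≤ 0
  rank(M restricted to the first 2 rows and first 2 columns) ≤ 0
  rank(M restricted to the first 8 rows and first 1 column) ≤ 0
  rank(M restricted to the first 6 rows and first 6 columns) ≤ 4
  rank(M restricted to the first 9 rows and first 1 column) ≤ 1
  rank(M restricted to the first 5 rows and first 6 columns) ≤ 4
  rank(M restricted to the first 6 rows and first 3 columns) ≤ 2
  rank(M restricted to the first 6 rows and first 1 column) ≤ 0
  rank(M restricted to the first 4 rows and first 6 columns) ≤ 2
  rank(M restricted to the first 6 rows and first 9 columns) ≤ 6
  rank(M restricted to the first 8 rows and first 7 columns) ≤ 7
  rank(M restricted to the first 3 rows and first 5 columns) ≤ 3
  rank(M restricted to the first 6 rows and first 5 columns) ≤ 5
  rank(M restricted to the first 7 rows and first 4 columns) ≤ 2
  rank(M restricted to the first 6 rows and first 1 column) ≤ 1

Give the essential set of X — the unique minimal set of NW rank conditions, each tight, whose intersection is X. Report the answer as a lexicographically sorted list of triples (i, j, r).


Propagating the 17 rank bounds to every northwest block:

  i=1: 0 0 0 0 0 0 1 1 1
  i=2: 0 0 1 1 1 1 2 2 2
  i=3: 0 1 2 2 2 2 3 3 3
  i=4: 0 1 2 2 2 2 3 4 4
  i=5: 0 1 2 2 3 3 4 5 5
  i=6: 0 1 2 2 3 4 5 6 6
  i=7: 0 1 2 2 3 4 5 6 7
  i=8: 0 1 2 3 4 5 6 7 8
  i=9: 1 2 3 4 5 6 7 8 9

second differences of R give the permutation w = (7, 3, 2, 8, 5, 6, 9, 4, 1).

ℓ(w)=20; the 5 essential cells (i,j,r):

[(1, 6, 0), (2, 2, 0), (4, 6, 2), (7, 4, 2), (8, 1, 0)]


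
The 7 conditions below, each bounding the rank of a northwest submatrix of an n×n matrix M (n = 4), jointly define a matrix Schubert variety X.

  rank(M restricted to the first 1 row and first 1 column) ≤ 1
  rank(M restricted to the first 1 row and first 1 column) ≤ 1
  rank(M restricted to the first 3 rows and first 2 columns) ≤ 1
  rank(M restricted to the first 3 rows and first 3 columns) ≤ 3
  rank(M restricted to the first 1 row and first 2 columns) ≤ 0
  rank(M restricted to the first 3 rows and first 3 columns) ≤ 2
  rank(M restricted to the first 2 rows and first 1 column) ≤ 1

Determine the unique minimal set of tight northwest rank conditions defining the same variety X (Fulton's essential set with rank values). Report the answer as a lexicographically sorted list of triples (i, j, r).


Reconstructing r_w from the 7 given conditions:

  i=1: 0, 0, 1, 1
  i=2: 1, 1, 2, 2
  i=3: 1, 1, 2, 3
  i=4: 1, 2, 3, 4

giving w = (3, 1, 4, 2) via Δ²R.

|D(w)|=3, |Ess(w)|=2:

[(1, 2, 0), (3, 2, 1)]


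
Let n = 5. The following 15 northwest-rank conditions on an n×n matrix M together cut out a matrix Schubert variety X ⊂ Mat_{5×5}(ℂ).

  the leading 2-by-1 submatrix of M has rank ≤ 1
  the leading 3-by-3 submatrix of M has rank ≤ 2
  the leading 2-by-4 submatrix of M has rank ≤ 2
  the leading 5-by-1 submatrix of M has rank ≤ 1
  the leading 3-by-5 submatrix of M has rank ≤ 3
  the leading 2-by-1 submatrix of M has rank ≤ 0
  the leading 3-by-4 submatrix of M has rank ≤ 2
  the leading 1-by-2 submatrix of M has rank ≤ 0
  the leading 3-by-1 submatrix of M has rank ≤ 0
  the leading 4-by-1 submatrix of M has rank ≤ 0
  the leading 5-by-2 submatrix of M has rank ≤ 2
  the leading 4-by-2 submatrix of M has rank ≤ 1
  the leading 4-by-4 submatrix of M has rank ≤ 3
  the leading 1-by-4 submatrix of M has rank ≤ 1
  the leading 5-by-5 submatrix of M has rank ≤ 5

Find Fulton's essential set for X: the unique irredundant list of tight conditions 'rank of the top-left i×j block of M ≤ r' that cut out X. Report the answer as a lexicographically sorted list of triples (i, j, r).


The tightest implied rank at each (i,j), from the 15 conditions:

  0, 0, 1, 1, 1
  0, 1, 2, 2, 2
  0, 1, 2, 2, 3
  0, 1, 2, 3, 4
  1, 2, 3, 4, 5

hence w(1..5) = (3, 2, 5, 4, 1).

Fulton essential set (3 of the 6 Rothe cells):

[(1, 2, 0), (3, 4, 2), (4, 1, 0)]


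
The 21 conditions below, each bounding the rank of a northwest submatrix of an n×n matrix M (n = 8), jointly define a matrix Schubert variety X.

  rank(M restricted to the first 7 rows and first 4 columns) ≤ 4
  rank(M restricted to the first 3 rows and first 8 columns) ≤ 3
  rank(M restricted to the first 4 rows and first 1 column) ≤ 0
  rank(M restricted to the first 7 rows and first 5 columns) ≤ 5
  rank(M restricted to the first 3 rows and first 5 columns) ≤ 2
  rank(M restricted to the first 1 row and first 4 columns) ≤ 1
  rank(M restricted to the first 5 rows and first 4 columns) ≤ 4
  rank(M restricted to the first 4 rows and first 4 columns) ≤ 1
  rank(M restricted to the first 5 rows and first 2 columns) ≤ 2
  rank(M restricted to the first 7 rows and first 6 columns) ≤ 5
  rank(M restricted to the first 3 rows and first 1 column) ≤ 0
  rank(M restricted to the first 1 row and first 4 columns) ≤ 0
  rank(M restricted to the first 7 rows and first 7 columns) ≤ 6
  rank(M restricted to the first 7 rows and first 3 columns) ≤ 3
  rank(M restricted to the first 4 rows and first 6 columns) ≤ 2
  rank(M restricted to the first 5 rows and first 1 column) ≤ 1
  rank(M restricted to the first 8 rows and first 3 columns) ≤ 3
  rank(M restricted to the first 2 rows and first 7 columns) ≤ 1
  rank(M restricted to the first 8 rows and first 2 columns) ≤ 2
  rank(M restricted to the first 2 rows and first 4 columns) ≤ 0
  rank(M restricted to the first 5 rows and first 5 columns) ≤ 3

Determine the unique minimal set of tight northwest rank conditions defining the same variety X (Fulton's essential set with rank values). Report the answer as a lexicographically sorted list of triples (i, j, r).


Computing R[i][j] = min implied NW-rank bound (n=8, 21 conditions):

  0  0  0  0  1  1  1  1
  0  0  0  0  1  1  1  2
  0  1  1  1  2  2  2  3
  0  1  1  1  2  2  3  4
  1  2  2  2  3  3  4  5
  1  2  3  3  4  4  5  6
  1  2  3  4  5  5  6  7
  1  2  3  4  5  6  7  8

hence w(1..8) = (5, 8, 2, 7, 1, 3, 4, 6).

Fulton essential set (5 of the 15 Rothe cells):

[(2, 4, 0), (2, 7, 1), (4, 1, 0), (4, 4, 1), (4, 6, 2)]


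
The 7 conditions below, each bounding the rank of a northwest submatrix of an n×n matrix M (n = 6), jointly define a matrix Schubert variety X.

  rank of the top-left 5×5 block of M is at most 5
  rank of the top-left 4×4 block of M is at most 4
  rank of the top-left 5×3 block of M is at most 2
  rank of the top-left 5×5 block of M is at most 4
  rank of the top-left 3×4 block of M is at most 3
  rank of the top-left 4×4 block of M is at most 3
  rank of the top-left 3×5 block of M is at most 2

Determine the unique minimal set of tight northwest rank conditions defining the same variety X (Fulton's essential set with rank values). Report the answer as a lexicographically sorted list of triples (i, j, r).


The tightest implied rank at each (i,j), from the 7 conditions:

  i=1: 1  1  1  1  1  1
  i=2: 1  2  2  2  2  2
  i=3: 1  2  2  2  2  3
  i=4: 1  2  2  3  3  4
  i=5: 1  2  2  3  4  5
  i=6: 1  2  3  4  5  6

reading off 1-entries of Δ²R: w = (1, 2, 6, 4, 5, 3).

Rothe diagram D(w) (5 cells), 2 SE-corners (essential conditions):

[(3, 5, 2), (5, 3, 2)]


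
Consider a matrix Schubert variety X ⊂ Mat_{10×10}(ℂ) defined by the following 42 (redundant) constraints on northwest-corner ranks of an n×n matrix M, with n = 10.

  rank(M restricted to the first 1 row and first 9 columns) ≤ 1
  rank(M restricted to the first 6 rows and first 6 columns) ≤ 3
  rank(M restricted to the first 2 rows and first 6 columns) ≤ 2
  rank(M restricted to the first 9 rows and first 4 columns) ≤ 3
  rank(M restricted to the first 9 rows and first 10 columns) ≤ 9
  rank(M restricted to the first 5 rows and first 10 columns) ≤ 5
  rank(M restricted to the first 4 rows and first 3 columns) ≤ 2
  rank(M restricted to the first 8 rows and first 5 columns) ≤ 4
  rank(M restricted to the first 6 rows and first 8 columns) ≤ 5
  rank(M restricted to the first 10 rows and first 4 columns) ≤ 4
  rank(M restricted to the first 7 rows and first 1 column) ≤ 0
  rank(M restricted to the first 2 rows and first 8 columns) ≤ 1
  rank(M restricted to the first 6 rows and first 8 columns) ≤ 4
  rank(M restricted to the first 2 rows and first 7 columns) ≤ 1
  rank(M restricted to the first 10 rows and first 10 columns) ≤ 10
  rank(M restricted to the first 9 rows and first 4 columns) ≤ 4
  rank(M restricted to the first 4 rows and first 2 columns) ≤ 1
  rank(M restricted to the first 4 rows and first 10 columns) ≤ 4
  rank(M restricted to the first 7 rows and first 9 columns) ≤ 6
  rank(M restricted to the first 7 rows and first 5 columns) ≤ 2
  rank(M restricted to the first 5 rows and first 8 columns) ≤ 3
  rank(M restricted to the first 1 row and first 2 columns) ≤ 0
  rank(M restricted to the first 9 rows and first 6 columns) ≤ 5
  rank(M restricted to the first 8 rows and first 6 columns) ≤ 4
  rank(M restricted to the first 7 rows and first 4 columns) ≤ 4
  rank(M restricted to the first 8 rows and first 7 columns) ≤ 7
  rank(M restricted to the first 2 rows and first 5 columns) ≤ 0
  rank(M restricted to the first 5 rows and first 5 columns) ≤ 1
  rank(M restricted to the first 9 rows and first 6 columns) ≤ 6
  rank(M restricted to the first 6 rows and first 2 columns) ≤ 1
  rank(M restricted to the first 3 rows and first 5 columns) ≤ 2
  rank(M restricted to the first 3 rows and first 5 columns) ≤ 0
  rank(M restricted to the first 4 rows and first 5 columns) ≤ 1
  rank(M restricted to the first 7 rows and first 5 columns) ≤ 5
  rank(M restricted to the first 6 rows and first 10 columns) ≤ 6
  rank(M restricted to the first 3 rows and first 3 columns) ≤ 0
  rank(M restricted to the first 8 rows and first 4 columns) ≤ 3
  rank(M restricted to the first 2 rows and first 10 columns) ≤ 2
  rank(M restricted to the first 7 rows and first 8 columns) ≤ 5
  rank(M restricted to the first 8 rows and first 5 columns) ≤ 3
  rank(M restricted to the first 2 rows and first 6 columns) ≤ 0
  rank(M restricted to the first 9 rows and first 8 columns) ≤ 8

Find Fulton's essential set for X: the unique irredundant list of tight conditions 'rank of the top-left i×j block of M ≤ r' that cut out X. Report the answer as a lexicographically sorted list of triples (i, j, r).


Recovering R(i,j) via the rank-extension bound from the 42 conditions:

  row 1: 0, 0, 0, 0, 0, 0, 1, 1, 1, 1
  row 2: 0, 0, 0, 0, 0, 0, 1, 1, 2, 2
  row 3: 0, 0, 0, 0, 0, 1, 2, 2, 3, 3
  row 4: 0, 1, 1, 1, 1, 2, 3, 3, 4, 4
  row 5: 0, 1, 1, 1, 1, 2, 3, 3, 4, 5
  row 6: 0, 1, 2, 2, 2, 3, 4, 4, 5, 6
  row 7: 0, 1, 2, 2, 2, 3, 4, 5, 6, 7
  row 8: 1, 2, 3, 3, 3, 4, 5, 6, 7, 8
  row 9: 1, 2, 3, 3, 4, 5, 6, 7, 8, 9
  row 10: 1, 2, 3, 4, 5, 6, 7, 8, 9, 10

reading off 1-entries of Δ²R: w = (7, 9, 6, 2, 10, 3, 8, 1, 5, 4).

|D(w)|=29, |Ess(w)|=8:

[(2, 6, 0), (2, 8, 1), (3, 5, 0), (5, 5, 1), (5, 8, 3), (7, 1, 0), (7, 5, 2), (9, 4, 3)]


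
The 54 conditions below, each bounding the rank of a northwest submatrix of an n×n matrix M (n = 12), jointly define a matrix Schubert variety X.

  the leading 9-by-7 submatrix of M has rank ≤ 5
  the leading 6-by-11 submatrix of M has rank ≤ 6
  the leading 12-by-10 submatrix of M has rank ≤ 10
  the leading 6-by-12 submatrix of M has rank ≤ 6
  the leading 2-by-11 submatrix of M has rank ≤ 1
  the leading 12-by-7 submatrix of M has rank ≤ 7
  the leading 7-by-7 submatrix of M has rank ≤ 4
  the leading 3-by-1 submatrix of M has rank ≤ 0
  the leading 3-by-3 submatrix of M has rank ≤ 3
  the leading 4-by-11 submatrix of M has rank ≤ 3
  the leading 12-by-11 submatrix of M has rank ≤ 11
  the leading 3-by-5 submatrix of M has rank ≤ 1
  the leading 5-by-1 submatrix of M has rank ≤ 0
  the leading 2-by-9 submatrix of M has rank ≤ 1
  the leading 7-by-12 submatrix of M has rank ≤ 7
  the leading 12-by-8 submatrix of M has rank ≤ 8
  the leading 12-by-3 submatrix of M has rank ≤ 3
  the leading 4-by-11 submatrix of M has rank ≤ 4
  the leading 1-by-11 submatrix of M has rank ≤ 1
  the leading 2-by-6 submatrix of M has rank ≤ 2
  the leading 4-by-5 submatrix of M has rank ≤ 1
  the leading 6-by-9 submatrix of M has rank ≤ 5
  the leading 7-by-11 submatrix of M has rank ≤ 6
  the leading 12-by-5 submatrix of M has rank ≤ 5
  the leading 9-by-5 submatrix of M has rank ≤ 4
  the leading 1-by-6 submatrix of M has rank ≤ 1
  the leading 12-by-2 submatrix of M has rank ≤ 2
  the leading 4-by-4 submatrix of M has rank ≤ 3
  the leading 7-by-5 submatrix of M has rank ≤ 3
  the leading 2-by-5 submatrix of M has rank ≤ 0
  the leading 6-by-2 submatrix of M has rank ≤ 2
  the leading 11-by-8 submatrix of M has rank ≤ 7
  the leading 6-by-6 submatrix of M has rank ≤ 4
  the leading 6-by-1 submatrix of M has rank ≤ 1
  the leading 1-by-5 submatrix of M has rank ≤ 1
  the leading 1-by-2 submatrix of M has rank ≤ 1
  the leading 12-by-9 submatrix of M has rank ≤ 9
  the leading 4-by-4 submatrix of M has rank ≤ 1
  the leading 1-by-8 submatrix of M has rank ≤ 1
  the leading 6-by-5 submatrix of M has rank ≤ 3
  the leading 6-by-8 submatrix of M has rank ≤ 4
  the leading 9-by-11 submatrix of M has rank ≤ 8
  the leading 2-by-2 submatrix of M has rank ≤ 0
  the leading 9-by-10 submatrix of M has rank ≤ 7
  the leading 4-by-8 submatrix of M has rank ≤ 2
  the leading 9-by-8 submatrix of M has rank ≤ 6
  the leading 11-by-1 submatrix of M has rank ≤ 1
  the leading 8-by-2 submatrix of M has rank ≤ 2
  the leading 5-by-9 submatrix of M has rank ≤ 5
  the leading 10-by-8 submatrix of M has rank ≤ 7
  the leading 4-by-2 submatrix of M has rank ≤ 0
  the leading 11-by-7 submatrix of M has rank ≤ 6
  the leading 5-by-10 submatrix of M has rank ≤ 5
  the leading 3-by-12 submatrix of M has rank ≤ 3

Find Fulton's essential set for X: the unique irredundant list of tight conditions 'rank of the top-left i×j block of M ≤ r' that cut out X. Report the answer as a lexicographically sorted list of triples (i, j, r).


The tightest implied rank at each (i,j), from the 54 conditions:

  0, 0, 0, 0, 0, 1, 1, 1, 1, 1, 1, 1
  0, 0, 0, 0, 0, 1, 1, 1, 1, 1, 1, 2
  0, 0, 1, 1, 1, 2, 2, 2, 2, 2, 2, 3
  0, 0, 1, 1, 1, 2, 2, 2, 3, 3, 3, 4
  0, 1, 2, 2, 2, 3, 3, 3, 4, 4, 4, 5
  1, 2, 3, 3, 3, 4, 4, 4, 5, 5, 5, 6
  1, 2, 3, 3, 3, 4, 4, 5, 6, 6, 6, 7
  1, 2, 3, 4, 4, 5, 5, 6, 7, 7, 7, 8
  1, 2, 3, 4, 4, 5, 5, 6, 7, 7, 8, 9
  1, 2, 3, 4, 5, 6, 6, 7, 8, 8, 9, 10
  1, 2, 3, 4, 5, 6, 6, 7, 8, 9, 10, 11
  1, 2, 3, 4, 5, 6, 7, 8, 9, 10, 11, 12

so w = (6, 12, 3, 9, 2, 1, 8, 4, 11, 5, 10, 7).

Rothe diagram D(w) (31 cells), 12 SE-corners (essential conditions):

[(2, 5, 0), (2, 11, 1), (4, 2, 0), (4, 5, 1), (4, 8, 2), (5, 1, 0), (7, 5, 3), (7, 7, 4), (9, 5, 4), (9, 7, 5), (9, 10, 7), (11, 7, 6)]


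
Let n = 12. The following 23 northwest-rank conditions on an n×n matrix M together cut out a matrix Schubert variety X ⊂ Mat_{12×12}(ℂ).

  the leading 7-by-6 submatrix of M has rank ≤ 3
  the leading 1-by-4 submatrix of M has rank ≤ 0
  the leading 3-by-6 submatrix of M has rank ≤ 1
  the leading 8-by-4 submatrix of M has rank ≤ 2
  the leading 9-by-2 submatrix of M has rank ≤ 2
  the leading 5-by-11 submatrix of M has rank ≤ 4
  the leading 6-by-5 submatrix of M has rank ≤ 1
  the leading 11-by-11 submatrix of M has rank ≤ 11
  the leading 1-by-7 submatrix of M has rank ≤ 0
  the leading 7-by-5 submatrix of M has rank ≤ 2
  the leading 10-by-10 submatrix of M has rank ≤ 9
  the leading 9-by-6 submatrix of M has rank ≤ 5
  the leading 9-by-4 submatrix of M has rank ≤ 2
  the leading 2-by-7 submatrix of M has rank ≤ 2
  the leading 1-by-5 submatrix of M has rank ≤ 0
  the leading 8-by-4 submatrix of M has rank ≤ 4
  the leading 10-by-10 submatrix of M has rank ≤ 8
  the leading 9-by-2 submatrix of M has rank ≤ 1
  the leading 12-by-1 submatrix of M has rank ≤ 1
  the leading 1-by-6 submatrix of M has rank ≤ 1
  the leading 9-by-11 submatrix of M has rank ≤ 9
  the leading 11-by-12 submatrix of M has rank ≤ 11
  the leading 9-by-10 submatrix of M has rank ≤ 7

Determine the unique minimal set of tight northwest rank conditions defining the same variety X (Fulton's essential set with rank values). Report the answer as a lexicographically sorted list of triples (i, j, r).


The tightest implied rank at each (i,j), from the 23 conditions:

  i=1: 0  0  0  0  0  0  0  1  1  1  1  1
  i=2: 1  1  1  1  1  1  1  2  2  2  2  2
  i=3: 1  1  1  1  1  1  2  3  3  3  3  3
  i=4: 1  1  1  1  1  2  3  4  4  4  4  4
  i=5: 1  1  1  1  1  2  3  4  4  4  4  5
  i=6: 1  1  1  1  1  2  3  4  5  5  5  6
  i=7: 1  1  2  2  2  3  4  5  6  6  6  7
  i=8: 1  1  2  2  3  4  5  6  7  7  7  8
  i=9: 1  1  2  2  3  4  5  6  7  7  8  9
  i=10: 1  2  3  3  4  5  6  7  8  8  9  10
  i=11: 1  2  3  4  5  6  7  8  9  9  10  11
  i=12: 1  2  3  4  5  6  7  8  9  10  11  12

hence w(1..12) = (8, 1, 7, 6, 12, 9, 3, 5, 11, 2, 4, 10).

7 SE-corners of the 33-cell Rothe diagram give Ess(w):

[(1, 7, 0), (3, 6, 1), (5, 11, 4), (6, 5, 1), (9, 2, 1), (9, 4, 2), (9, 10, 7)]


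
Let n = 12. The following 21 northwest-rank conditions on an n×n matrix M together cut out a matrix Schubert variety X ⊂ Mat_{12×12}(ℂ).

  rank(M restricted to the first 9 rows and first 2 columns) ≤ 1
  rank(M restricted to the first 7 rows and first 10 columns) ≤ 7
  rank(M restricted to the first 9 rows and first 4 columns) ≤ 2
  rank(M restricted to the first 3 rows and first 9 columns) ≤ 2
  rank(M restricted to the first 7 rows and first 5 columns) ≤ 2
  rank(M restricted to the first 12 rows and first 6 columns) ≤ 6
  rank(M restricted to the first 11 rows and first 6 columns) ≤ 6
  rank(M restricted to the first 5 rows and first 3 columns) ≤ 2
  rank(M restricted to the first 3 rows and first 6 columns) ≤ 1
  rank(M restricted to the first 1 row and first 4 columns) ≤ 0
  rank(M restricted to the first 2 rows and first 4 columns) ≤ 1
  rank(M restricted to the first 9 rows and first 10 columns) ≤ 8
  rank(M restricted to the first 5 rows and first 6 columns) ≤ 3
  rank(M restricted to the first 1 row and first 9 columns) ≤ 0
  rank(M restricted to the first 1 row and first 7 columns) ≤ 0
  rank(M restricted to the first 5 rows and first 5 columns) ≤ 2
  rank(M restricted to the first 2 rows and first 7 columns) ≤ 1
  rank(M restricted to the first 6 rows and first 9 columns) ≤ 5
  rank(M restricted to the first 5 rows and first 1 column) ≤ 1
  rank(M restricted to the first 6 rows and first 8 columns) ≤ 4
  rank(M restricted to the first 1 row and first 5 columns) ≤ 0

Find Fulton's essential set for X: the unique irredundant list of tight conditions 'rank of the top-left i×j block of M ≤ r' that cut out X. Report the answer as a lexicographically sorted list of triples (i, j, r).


Rank table r_w(12×12) implied by the 21 constraints:

  row 1: 0, 0, 0, 0, 0, 0, 0, 0, 0, 1, 1, 1
  row 2: 1, 1, 1, 1, 1, 1, 1, 1, 1, 2, 2, 2
  row 3: 1, 1, 1, 1, 1, 1, 2, 2, 2, 3, 3, 3
  row 4: 1, 1, 2, 2, 2, 2, 3, 3, 3, 4, 4, 4
  row 5: 1, 1, 2, 2, 2, 3, 4, 4, 4, 5, 5, 5
  row 6: 1, 1, 2, 2, 2, 3, 4, 4, 5, 6, 6, 6
  row 7: 1, 1, 2, 2, 2, 3, 4, 5, 6, 7, 7, 7
  row 8: 1, 1, 2, 2, 3, 4, 5, 6, 7, 8, 8, 8
  row 9: 1, 1, 2, 2, 3, 4, 5, 6, 7, 8, 9, 9
  row 10: 1, 2, 3, 3, 4, 5, 6, 7, 8, 9, 10, 10
  row 11: 1, 2, 3, 4, 5, 6, 7, 8, 9, 10, 11, 11
  row 12: 1, 2, 3, 4, 5, 6, 7, 8, 9, 10, 11, 12

reading off 1-entries of Δ²R: w = (10, 1, 7, 3, 6, 9, 8, 5, 11, 2, 4, 12).

ℓ(w)=29; the 6 essential cells (i,j,r):

[(1, 9, 0), (3, 6, 1), (6, 8, 4), (7, 5, 2), (9, 2, 1), (9, 4, 2)]


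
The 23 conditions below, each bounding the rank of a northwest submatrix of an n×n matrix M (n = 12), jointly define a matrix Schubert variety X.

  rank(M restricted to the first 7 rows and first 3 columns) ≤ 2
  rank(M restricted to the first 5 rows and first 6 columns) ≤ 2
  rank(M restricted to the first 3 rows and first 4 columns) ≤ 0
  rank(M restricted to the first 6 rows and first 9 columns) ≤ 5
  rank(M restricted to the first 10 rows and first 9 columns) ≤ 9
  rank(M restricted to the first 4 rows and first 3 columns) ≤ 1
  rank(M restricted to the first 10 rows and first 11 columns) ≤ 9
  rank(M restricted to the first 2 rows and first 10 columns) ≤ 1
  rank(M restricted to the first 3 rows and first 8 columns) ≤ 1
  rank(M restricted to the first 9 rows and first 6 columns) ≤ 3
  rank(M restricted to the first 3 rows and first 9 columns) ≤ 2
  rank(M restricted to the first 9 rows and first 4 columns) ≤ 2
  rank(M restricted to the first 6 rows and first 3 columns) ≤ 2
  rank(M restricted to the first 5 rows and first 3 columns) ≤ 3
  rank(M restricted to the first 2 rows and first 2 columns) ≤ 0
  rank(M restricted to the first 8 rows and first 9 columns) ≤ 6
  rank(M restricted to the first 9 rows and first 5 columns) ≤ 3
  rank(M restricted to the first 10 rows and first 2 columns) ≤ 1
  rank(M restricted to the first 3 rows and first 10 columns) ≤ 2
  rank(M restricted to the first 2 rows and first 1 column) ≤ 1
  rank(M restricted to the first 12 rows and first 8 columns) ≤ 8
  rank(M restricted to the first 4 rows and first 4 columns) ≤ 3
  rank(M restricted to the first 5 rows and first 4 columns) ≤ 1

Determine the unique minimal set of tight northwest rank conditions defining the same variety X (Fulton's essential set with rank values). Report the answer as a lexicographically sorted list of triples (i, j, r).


Computing R[i][j] = min implied NW-rank bound (n=12, 23 conditions):

  i=1: 0 | 0 | 0 | 0 | 1 | 1 | 1 | 1 | 1 | 1 | 1 | 1
  i=2: 0 | 0 | 0 | 0 | 1 | 1 | 1 | 1 | 1 | 1 | 2 | 2
  i=3: 0 | 0 | 0 | 0 | 1 | 1 | 1 | 1 | 2 | 2 | 3 | 3
  i=4: 1 | 1 | 1 | 1 | 2 | 2 | 2 | 2 | 3 | 3 | 4 | 4
  i=5: 1 | 1 | 1 | 1 | 2 | 2 | 3 | 3 | 4 | 4 | 5 | 5
  i=6: 1 | 1 | 2 | 2 | 3 | 3 | 4 | 4 | 5 | 5 | 6 | 6
  i=7: 1 | 1 | 2 | 2 | 3 | 3 | 4 | 5 | 6 | 6 | 7 | 7
  i=8: 1 | 1 | 2 | 2 | 3 | 3 | 4 | 5 | 6 | 7 | 8 | 8
  i=9: 1 | 1 | 2 | 2 | 3 | 3 | 4 | 5 | 6 | 7 | 8 | 9
  i=10: 1 | 1 | 2 | 3 | 4 | 4 | 5 | 6 | 7 | 8 | 9 | 10
  i=11: 1 | 2 | 3 | 4 | 5 | 5 | 6 | 7 | 8 | 9 | 10 | 11
  i=12: 1 | 2 | 3 | 4 | 5 | 6 | 7 | 8 | 9 | 10 | 11 | 12

reading off 1-entries of Δ²R: w = (5, 11, 9, 1, 7, 3, 8, 10, 12, 4, 2, 6).

Fulton essential set (8 of the 35 Rothe cells):

[(2, 10, 1), (3, 4, 0), (3, 8, 1), (5, 4, 1), (5, 6, 2), (9, 4, 2), (9, 6, 3), (10, 2, 1)]


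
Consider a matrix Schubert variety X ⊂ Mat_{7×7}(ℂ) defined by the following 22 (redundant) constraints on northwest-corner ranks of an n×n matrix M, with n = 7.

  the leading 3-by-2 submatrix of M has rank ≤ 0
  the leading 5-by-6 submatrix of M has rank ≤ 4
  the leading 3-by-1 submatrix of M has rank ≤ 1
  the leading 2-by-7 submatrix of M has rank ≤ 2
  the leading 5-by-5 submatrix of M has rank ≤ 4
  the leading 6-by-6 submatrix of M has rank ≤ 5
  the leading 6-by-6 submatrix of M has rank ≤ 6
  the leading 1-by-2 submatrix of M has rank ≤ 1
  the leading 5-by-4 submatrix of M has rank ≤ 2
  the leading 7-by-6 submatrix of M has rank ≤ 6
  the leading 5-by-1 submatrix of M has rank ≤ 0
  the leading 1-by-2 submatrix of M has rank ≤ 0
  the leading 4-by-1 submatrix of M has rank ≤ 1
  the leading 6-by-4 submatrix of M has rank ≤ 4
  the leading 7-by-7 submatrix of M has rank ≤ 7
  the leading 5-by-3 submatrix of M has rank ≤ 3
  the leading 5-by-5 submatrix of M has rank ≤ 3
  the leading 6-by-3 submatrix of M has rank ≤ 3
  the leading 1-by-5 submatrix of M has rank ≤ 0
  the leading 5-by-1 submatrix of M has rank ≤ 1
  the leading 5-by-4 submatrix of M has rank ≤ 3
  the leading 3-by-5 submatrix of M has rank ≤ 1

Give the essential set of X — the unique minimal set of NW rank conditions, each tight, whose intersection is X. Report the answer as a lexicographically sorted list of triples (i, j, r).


Reconstructing r_w from the 22 given conditions:

  row 1: 0  0  0  0  0  1  1
  row 2: 0  0  1  1  1  2  2
  row 3: 0  0  1  1  1  2  3
  row 4: 0  1  2  2  2  3  4
  row 5: 0  1  2  2  3  4  5
  row 6: 1  2  3  3  4  5  6
  row 7: 1  2  3  4  5  6  7

reading off 1-entries of Δ²R: w = (6, 3, 7, 2, 5, 1, 4).

Fulton essential set (5 of the 14 Rothe cells):

[(1, 5, 0), (3, 2, 0), (3, 5, 1), (5, 1, 0), (5, 4, 2)]


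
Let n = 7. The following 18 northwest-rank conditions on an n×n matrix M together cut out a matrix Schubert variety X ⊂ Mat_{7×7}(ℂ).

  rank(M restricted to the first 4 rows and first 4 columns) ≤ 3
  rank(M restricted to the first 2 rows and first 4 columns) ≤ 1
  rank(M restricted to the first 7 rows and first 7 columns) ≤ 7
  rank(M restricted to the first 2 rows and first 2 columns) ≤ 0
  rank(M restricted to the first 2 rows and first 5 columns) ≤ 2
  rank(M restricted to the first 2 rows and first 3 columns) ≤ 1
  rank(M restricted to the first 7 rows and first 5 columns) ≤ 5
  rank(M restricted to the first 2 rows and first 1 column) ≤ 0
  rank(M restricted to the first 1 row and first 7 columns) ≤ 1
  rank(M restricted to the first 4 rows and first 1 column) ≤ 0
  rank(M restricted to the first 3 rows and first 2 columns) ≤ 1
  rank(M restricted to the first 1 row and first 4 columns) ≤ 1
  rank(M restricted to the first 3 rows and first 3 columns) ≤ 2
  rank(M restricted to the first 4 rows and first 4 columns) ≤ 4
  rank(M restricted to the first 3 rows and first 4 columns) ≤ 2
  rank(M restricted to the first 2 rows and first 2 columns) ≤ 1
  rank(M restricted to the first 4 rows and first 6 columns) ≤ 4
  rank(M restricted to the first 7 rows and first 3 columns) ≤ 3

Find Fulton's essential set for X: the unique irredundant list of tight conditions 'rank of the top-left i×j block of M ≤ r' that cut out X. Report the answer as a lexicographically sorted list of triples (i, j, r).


The tightest implied rank at each (i,j), from the 18 conditions:

  i=1: 0 | 0 | 1 | 1 | 1 | 1 | 1
  i=2: 0 | 0 | 1 | 1 | 2 | 2 | 2
  i=3: 0 | 1 | 2 | 2 | 3 | 3 | 3
  i=4: 0 | 1 | 2 | 3 | 4 | 4 | 4
  i=5: 1 | 2 | 3 | 4 | 5 | 5 | 5
  i=6: 1 | 2 | 3 | 4 | 5 | 6 | 6
  i=7: 1 | 2 | 3 | 4 | 5 | 6 | 7

the unique w with this rank table is (3, 5, 2, 4, 1, 6, 7).

ℓ(w)=7; the 3 essential cells (i,j,r):

[(2, 2, 0), (2, 4, 1), (4, 1, 0)]


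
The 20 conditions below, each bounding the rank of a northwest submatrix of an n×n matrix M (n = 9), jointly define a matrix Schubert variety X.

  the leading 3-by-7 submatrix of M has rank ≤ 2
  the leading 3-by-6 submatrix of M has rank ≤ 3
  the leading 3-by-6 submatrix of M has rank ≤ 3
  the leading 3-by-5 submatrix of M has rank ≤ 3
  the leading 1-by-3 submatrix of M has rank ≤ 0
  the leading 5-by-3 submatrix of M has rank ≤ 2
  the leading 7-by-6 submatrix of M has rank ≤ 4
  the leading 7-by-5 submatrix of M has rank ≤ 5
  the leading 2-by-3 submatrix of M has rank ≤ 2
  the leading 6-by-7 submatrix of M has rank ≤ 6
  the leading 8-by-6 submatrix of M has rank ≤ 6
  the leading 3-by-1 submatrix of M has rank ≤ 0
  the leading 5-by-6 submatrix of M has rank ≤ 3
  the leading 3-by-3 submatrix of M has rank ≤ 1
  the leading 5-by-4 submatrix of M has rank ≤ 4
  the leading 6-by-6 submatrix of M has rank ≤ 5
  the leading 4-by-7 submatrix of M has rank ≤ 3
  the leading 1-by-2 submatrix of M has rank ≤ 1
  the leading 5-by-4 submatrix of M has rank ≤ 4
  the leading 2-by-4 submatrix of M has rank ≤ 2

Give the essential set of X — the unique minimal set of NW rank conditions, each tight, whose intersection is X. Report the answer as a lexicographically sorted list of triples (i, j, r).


Computing R[i][j] = min implied NW-rank bound (n=9, 20 conditions):

  R[1]: 0 | 0 | 0 | 1 | 1 | 1 | 1 | 1 | 1
  R[2]: 0 | 1 | 1 | 2 | 2 | 2 | 2 | 2 | 2
  R[3]: 0 | 1 | 1 | 2 | 2 | 2 | 2 | 3 | 3
  R[4]: 1 | 2 | 2 | 3 | 3 | 3 | 3 | 4 | 4
  R[5]: 1 | 2 | 2 | 3 | 3 | 3 | 4 | 5 | 5
  R[6]: 1 | 2 | 3 | 4 | 4 | 4 | 5 | 6 | 6
  R[7]: 1 | 2 | 3 | 4 | 4 | 4 | 5 | 6 | 7
  R[8]: 1 | 2 | 3 | 4 | 5 | 5 | 6 | 7 | 8
  R[9]: 1 | 2 | 3 | 4 | 5 | 6 | 7 | 8 | 9

hence w(1..9) = (4, 2, 8, 1, 7, 3, 9, 5, 6).

Rothe diagram D(w) (14 cells), 7 SE-corners (essential conditions):

[(1, 3, 0), (3, 1, 0), (3, 3, 1), (3, 7, 2), (5, 3, 2), (5, 6, 3), (7, 6, 4)]


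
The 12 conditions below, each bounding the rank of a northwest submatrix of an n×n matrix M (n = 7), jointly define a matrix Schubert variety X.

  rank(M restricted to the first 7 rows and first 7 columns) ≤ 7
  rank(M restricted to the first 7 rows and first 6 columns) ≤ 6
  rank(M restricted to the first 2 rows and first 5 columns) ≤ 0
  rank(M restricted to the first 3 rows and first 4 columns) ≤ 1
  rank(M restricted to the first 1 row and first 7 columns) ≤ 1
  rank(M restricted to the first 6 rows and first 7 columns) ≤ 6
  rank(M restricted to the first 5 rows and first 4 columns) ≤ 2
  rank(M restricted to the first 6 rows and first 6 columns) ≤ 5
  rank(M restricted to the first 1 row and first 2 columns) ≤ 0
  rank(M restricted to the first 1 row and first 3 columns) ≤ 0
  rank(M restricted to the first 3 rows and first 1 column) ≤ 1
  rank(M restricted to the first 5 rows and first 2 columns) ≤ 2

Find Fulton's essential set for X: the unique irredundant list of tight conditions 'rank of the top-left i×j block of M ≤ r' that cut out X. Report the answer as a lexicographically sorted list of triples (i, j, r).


Propagating the 12 rank bounds to every northwest block:

  0  0  0  0  0  1  1
  0  0  0  0  0  1  2
  1  1  1  1  1  2  3
  1  2  2  2  2  3  4
  1  2  2  2  3  4  5
  1  2  3  3  4  5  6
  1  2  3  4  5  6  7

so w = (6, 7, 1, 2, 5, 3, 4).

2 SE-corners of the 12-cell Rothe diagram give Ess(w):

[(2, 5, 0), (5, 4, 2)]


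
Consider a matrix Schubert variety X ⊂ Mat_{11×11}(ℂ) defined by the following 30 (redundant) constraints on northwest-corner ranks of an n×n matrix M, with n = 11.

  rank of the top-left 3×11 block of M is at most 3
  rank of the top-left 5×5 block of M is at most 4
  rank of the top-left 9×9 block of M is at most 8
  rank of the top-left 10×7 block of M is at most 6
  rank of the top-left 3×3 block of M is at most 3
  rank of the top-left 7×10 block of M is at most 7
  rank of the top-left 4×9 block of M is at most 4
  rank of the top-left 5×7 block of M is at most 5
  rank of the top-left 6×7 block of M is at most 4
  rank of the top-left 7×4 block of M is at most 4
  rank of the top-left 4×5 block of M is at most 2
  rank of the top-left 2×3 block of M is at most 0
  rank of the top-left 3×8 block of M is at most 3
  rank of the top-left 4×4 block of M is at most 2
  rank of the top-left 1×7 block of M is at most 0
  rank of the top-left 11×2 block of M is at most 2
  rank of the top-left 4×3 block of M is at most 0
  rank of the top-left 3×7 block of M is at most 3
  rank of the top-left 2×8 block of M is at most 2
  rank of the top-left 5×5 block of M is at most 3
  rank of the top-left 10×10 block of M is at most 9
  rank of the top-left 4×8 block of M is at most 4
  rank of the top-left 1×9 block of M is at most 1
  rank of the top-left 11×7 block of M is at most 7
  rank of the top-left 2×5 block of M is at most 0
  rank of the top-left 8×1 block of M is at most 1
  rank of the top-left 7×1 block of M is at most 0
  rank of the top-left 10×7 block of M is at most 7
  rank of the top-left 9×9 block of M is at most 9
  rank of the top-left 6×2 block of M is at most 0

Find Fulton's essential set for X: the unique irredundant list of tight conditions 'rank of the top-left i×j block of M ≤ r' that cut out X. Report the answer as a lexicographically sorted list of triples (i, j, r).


Reconstructing r_w from the 30 given conditions:

  0 | 0 | 0 | 0 | 0 | 0 | 0 | 1 | 1 | 1 | 1
  0 | 0 | 0 | 0 | 0 | 1 | 1 | 2 | 2 | 2 | 2
  0 | 0 | 0 | 1 | 1 | 2 | 2 | 3 | 3 | 3 | 3
  0 | 0 | 0 | 1 | 2 | 3 | 3 | 4 | 4 | 4 | 4
  0 | 0 | 1 | 2 | 3 | 4 | 4 | 5 | 5 | 5 | 5
  0 | 0 | 1 | 2 | 3 | 4 | 4 | 5 | 6 | 6 | 6
  0 | 1 | 2 | 3 | 4 | 5 | 5 | 6 | 7 | 7 | 7
  1 | 2 | 3 | 4 | 5 | 6 | 6 | 7 | 8 | 8 | 8
  1 | 2 | 3 | 4 | 5 | 6 | 6 | 7 | 8 | 9 | 9
  1 | 2 | 3 | 4 | 5 | 6 | 6 | 7 | 8 | 9 | 10
  1 | 2 | 3 | 4 | 5 | 6 | 7 | 8 | 9 | 10 | 11

second differences of R give the permutation w = (8, 6, 4, 5, 3, 9, 2, 1, 10, 11, 7).

Fulton essential set (7 of the 26 Rothe cells):

[(1, 7, 0), (2, 5, 0), (4, 3, 0), (6, 2, 0), (6, 7, 4), (7, 1, 0), (10, 7, 6)]


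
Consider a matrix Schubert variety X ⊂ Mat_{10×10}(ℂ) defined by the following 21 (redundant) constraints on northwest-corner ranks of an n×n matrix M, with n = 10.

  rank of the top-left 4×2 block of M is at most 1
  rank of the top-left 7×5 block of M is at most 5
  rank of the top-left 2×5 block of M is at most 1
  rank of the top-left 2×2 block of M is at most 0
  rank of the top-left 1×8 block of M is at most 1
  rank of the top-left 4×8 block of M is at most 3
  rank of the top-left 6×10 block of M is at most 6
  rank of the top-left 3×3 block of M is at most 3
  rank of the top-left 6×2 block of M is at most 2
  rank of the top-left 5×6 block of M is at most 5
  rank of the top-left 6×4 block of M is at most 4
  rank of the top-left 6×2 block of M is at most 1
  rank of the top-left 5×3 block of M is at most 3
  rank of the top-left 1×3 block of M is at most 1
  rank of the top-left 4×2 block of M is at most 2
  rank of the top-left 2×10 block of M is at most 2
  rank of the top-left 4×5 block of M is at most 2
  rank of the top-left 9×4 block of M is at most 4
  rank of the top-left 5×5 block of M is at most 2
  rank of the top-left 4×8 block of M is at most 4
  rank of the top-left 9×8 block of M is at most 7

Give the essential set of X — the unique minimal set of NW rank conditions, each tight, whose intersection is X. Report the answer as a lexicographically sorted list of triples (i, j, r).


Reconstructing r_w from the 21 given conditions:

  row 1: 0 0 1 1 1 1 1 1 1 1
  row 2: 0 0 1 1 1 2 2 2 2 2
  row 3: 1 1 2 2 2 3 3 3 3 3
  row 4: 1 1 2 2 2 3 3 3 4 4
  row 5: 1 1 2 2 2 3 4 4 5 5
  row 6: 1 1 2 3 3 4 5 5 6 6
  row 7: 1 2 3 4 4 5 6 6 7 7
  row 8: 1 2 3 4 5 6 7 7 8 8
  row 9: 1 2 3 4 5 6 7 7 8 9
  row 10: 1 2 3 4 5 6 7 8 9 10

reading off 1-entries of Δ²R: w = (3, 6, 1, 9, 7, 4, 2, 5, 10, 8).

Rothe diagram D(w) (16 cells), 6 SE-corners (essential conditions):

[(2, 2, 0), (2, 5, 1), (4, 8, 3), (5, 5, 2), (6, 2, 1), (9, 8, 7)]


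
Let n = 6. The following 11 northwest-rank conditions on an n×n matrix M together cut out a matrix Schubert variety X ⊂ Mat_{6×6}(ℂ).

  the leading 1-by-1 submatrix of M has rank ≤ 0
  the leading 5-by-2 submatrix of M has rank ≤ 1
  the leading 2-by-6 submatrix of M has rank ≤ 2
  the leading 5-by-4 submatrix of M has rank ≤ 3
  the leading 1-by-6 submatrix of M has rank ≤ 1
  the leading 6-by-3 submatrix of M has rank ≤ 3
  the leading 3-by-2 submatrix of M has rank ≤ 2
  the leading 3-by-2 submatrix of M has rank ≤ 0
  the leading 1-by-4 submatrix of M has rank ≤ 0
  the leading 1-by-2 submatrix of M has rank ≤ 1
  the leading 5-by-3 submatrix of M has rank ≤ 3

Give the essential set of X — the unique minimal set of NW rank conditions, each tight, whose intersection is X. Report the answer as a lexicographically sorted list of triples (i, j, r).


Rank table r_w(6×6) implied by the 11 constraints:

  R[1]: 0  0  0  0  1  1
  R[2]: 0  0  1  1  2  2
  R[3]: 0  0  1  2  3  3
  R[4]: 1  1  2  3  4  4
  R[5]: 1  1  2  3  4  5
  R[6]: 1  2  3  4  5  6

hence w(1..6) = (5, 3, 4, 1, 6, 2).

Rothe diagram D(w) (9 cells), 3 SE-corners (essential conditions):

[(1, 4, 0), (3, 2, 0), (5, 2, 1)]


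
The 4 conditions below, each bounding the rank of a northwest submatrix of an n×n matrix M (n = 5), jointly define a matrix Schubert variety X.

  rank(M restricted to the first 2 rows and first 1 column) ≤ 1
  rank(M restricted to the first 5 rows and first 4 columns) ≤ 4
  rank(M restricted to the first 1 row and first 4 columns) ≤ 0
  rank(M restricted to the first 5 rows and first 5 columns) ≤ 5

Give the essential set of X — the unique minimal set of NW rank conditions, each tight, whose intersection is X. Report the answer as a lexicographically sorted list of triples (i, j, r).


Propagating the 4 rank bounds to every northwest block:

  row 1: 0 0 0 0 1
  row 2: 1 1 1 1 2
  row 3: 1 2 2 2 3
  row 4: 1 2 3 3 4
  row 5: 1 2 3 4 5

reading off 1-entries of Δ²R: w = (5, 1, 2, 3, 4).

Fulton essential set (1 of the 4 Rothe cells):

[(1, 4, 0)]


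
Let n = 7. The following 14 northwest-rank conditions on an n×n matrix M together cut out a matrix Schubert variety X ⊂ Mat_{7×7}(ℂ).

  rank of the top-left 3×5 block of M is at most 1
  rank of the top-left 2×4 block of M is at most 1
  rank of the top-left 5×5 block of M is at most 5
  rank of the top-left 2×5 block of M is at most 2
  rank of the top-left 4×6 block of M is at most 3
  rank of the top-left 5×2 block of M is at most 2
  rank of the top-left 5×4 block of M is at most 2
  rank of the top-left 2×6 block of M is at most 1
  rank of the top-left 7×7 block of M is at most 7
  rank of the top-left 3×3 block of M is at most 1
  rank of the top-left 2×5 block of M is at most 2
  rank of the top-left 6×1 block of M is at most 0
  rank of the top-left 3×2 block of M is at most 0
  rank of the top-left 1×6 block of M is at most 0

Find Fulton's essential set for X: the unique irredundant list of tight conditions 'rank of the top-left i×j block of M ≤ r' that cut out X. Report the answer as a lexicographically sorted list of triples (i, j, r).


Recovering R(i,j) via the rank-extension bound from the 14 conditions:

  0, 0, 0, 0, 0, 0, 1
  0, 0, 1, 1, 1, 1, 2
  0, 0, 1, 1, 1, 2, 3
  0, 1, 2, 2, 2, 3, 4
  0, 1, 2, 2, 3, 4, 5
  0, 1, 2, 3, 4, 5, 6
  1, 2, 3, 4, 5, 6, 7

hence w(1..7) = (7, 3, 6, 2, 5, 4, 1).

D(w) has 16 cells with 5 SE-corners; essential set:

[(1, 6, 0), (3, 2, 0), (3, 5, 1), (5, 4, 2), (6, 1, 0)]


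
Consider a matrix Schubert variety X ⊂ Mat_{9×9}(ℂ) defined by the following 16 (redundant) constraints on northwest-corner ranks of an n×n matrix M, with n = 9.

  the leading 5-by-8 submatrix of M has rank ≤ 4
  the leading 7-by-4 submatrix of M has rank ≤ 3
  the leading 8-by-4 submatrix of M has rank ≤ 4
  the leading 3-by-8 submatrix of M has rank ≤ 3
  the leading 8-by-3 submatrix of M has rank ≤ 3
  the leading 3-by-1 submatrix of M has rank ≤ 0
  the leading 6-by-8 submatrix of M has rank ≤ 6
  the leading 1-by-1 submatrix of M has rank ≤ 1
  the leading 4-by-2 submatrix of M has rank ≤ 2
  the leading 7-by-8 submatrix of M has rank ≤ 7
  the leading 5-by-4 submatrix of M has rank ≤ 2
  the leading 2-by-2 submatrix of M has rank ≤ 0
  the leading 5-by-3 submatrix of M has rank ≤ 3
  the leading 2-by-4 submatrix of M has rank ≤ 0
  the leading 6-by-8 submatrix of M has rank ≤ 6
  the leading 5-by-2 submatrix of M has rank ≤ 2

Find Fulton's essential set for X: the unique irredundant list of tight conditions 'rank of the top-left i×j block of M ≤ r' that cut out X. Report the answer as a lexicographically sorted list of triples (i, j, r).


Rank table r_w(9×9) implied by the 16 constraints:

  R[1]: 0 | 0 | 0 | 0 | 1 | 1 | 1 | 1 | 1
  R[2]: 0 | 0 | 0 | 0 | 1 | 2 | 2 | 2 | 2
  R[3]: 0 | 1 | 1 | 1 | 2 | 3 | 3 | 3 | 3
  R[4]: 1 | 2 | 2 | 2 | 3 | 4 | 4 | 4 | 4
  R[5]: 1 | 2 | 2 | 2 | 3 | 4 | 4 | 4 | 5
  R[6]: 1 | 2 | 3 | 3 | 4 | 5 | 5 | 5 | 6
  R[7]: 1 | 2 | 3 | 3 | 4 | 5 | 6 | 6 | 7
  R[8]: 1 | 2 | 3 | 4 | 5 | 6 | 7 | 7 | 8
  R[9]: 1 | 2 | 3 | 4 | 5 | 6 | 7 | 8 | 9

giving w = (5, 6, 2, 1, 9, 3, 7, 4, 8) via Δ²R.

Rothe diagram D(w) (14 cells), 5 SE-corners (essential conditions):

[(2, 4, 0), (3, 1, 0), (5, 4, 2), (5, 8, 4), (7, 4, 3)]
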